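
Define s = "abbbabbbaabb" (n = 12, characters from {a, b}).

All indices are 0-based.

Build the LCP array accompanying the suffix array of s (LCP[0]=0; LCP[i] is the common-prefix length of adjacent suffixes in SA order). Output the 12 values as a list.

[0, 1, 3, 5, 0, 1, 2, 1, 2, 3, 2, 4]

sorted suffixes:
  #0 SA[0]=8  'aabb'
  #1 SA[1]=9  'abb'
  #2 SA[2]=4  'abbbaabb'
  #3 SA[3]=0  'abbbabbbaabb'
  #4 SA[4]=11  'b'
  #5 SA[5]=7  'baabb'
  #6 SA[6]=3  'babbbaabb'
  #7 SA[7]=10  'bb'
  #8 SA[8]=6  'bbaabb'
  #9 SA[9]=2  'bbabbbaabb'
  #10 SA[10]=5  'bbbaabb'
  #11 SA[11]=1  'bbbabbbaabb'

SA = [8, 9, 4, 0, 11, 7, 3, 10, 6, 2, 5, 1]
i: (SA[i-1],SA[i]) lcp shared
  1: (8,9) 1 'a'
  2: (9,4) 3 'abb'
  3: (4,0) 5 'abbba'
  4: (0,11) 0 ''
  5: (11,7) 1 'b'
  6: (7,3) 2 'ba'
  7: (3,10) 1 'b'
  8: (10,6) 2 'bb'
  9: (6,2) 3 'bba'
  10: (2,5) 2 'bb'
  11: (5,1) 4 'bbba'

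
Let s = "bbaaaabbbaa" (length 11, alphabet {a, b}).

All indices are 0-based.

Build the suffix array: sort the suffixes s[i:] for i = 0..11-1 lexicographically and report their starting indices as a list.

[10, 9, 2, 3, 4, 5, 8, 1, 7, 0, 6]

sorted suffixes:
  #0 SA[0]=10  'a'
  #1 SA[1]=9  'aa'
  #2 SA[2]=2  'aaaabbbaa'
  #3 SA[3]=3  'aaabbbaa'
  #4 SA[4]=4  'aabbbaa'
  #5 SA[5]=5  'abbbaa'
  #6 SA[6]=8  'baa'
  #7 SA[7]=1  'baaaabbbaa'
  #8 SA[8]=7  'bbaa'
  #9 SA[9]=0  'bbaaaabbbaa'
  #10 SA[10]=6  'bbbaa'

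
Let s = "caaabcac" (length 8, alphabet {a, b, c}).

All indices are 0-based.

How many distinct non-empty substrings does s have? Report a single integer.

sorted suffixes:
  #0 SA[0]=1  'aaabcac'
  #1 SA[1]=2  'aabcac'
  #2 SA[2]=3  'abcac'
  #3 SA[3]=6  'ac'
  #4 SA[4]=4  'bcac'
  #5 SA[5]=7  'c'
  #6 SA[6]=0  'caaabcac'
  #7 SA[7]=5  'cac'

SA = [1, 2, 3, 6, 4, 7, 0, 5]
rank  pair      lcp
   1  s[1:],s[2:]  2  'aa'
   2  s[2:],s[3:]  1  'a'
   3  s[3:],s[6:]  1  'a'
   4  s[6:],s[4:]  0  ''
   5  s[4:],s[7:]  0  ''
   6  s[7:],s[0:]  1  'c'
   7  s[0:],s[5:]  2  'ca'

n(n+1)/2 = 8·9/2 = 36
Σ LCP = 0 + 2 + 1 + 1 + 0 + 0 + 1 + 2 = 7
distinct = 36 − 7 = 29

29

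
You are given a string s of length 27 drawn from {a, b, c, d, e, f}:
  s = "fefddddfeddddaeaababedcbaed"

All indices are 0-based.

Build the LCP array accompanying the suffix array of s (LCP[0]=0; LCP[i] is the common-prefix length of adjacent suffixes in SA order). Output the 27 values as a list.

rank | idx | suffix
   0 |  15 | aababedcbaed
   1 |  16 | ababedcbaed
   2 |  18 | abedcbaed
   3 |  13 | aeaababedcbaed
   4 |  24 | aed
   5 |  17 | babedcbaed
   6 |  23 | baed
   7 |  19 | bedcbaed
   8 |  22 | cbaed
   9 |  26 | d
  10 |  12 | daeaababedcbaed
  11 |  21 | dcbaed
  12 |  11 | ddaeaababedcbaed
  13 |  10 | dddaeaababedcbaed
  14 |   9 | ddddaeaababedcbaed
  15 |   3 | ddddfeddddaeaababedcbaed
  16 |   4 | dddfeddddaeaababedcbaed
  17 |   5 | ddfeddddaeaababedcbaed
  18 |   6 | dfeddddaeaababedcbaed
  19 |  14 | eaababedcbaed
  20 |  25 | ed
  21 |  20 | edcbaed
  22 |   8 | eddddaeaababedcbaed
  23 |   1 | efddddfeddddaeaababedcbaed
  24 |   2 | fddddfeddddaeaababedcbaed
  25 |   7 | feddddaeaababedcbaed
  26 |   0 | fefddddfeddddaeaababedcbaed

SA = [15, 16, 18, 13, 24, 17, 23, 19, 22, 26, 12, 21, 11, 10, 9, 3, 4, 5, 6, 14, 25, 20, 8, 1, 2, 7, 0]
i: (SA[i-1],SA[i]) lcp shared
  1: (15,16) 1 'a'
  2: (16,18) 2 'ab'
  3: (18,13) 1 'a'
  4: (13,24) 2 'ae'
  5: (24,17) 0 ''
  6: (17,23) 2 'ba'
  7: (23,19) 1 'b'
  8: (19,22) 0 ''
  9: (22,26) 0 ''
  10: (26,12) 1 'd'
  11: (12,21) 1 'd'
  12: (21,11) 1 'd'
  13: (11,10) 2 'dd'
  14: (10,9) 3 'ddd'
  15: (9,3) 4 'dddd'
  16: (3,4) 3 'ddd'
  17: (4,5) 2 'dd'
  18: (5,6) 1 'd'
  19: (6,14) 0 ''
  20: (14,25) 1 'e'
  21: (25,20) 2 'ed'
  22: (20,8) 2 'ed'
  23: (8,1) 1 'e'
  24: (1,2) 0 ''
  25: (2,7) 1 'f'
  26: (7,0) 2 'fe'

[0, 1, 2, 1, 2, 0, 2, 1, 0, 0, 1, 1, 1, 2, 3, 4, 3, 2, 1, 0, 1, 2, 2, 1, 0, 1, 2]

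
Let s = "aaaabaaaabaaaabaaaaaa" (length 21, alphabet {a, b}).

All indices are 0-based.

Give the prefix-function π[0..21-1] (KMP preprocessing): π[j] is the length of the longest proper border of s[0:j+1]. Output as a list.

[0, 1, 2, 3, 0, 1, 2, 3, 4, 5, 6, 7, 8, 9, 10, 11, 12, 13, 14, 4, 4]

π[0] = 0
j=1 s[j]='a': π[1]=1 (border 'a')
j=2 s[j]='a': π[2]=2 (border 'aa')
j=3 s[j]='a': π[3]=3 (border 'aaa')
j=4 s[j]='b': k: 3→2→1→0; π[4]=0 (border '')
j=5 s[j]='a': π[5]=1 (border 'a')
j=6 s[j]='a': π[6]=2 (border 'aa')
j=7 s[j]='a': π[7]=3 (border 'aaa')
j=8 s[j]='a': π[8]=4 (border 'aaaa')
j=9 s[j]='b': π[9]=5 (border 'aaaab')
j=10 s[j]='a': π[10]=6 (border 'aaaaba')
j=11 s[j]='a': π[11]=7 (border 'aaaabaa')
j=12 s[j]='a': π[12]=8 (border 'aaaabaaa')
j=13 s[j]='a': π[13]=9 (border 'aaaabaaaa')
j=14 s[j]='b': π[14]=10 (border 'aaaabaaaab')
j=15 s[j]='a': π[15]=11 (border 'aaaabaaaaba')
j=16 s[j]='a': π[16]=12 (border 'aaaabaaaabaa')
j=17 s[j]='a': π[17]=13 (border 'aaaabaaaabaaa')
j=18 s[j]='a': π[18]=14 (border 'aaaabaaaabaaaa')
j=19 s[j]='a': k: 14→9→4→3; π[19]=4 (border 'aaaa')
j=20 s[j]='a': k: 4→3; π[20]=4 (border 'aaaa')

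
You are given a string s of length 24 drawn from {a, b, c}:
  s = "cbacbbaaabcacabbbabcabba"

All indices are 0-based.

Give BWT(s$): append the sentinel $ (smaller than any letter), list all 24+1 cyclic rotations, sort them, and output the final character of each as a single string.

abbaccbacbbbbcacbaaabab$a

rank  rotation                   last
    0  $cbacbbaaabcacabbbabcabba  a
    1  a$cbacbbaaabcacabbbabcabb  b
    2  aaabcacabbbabcabba$cbacbb  b
    3  aabcacabbbabcabba$cbacbba  a
    4  abba$cbacbbaaabcacabbbabc  c
    5  abbbabcabba$cbacbbaaabcac  c
    6  abcabba$cbacbbaaabcacabbb  b
    7  abcacabbbabcabba$cbacbbaa  a
    8  acabbbabcabba$cbacbbaaabc  c
    9  acbbaaabcacabbbabcabba$cb  b
   10  ba$cbacbbaaabcacabbbabcab  b
   11  baaabcacabbbabcabba$cbacb  b
   12  babcabba$cbacbbaaabcacabb  b
   13  bacbbaaabcacabbbabcabba$c  c
   14  bba$cbacbbaaabcacabbbabca  a
   15  bbaaabcacabbbabcabba$cbac  c
   16  bbabcabba$cbacbbaaabcacab  b
   17  bbbabcabba$cbacbbaaabcaca  a
   18  bcabba$cbacbbaaabcacabbba  a
   19  bcacabbbabcabba$cbacbbaaa  a
   20  cabba$cbacbbaaabcacabbbab  b
   21  cabbbabcabba$cbacbbaaabca  a
   22  cacabbbabcabba$cbacbbaaab  b
   23  cbacbbaaabcacabbbabcabba$  $
   24  cbbaaabcacabbbabcabba$cba  a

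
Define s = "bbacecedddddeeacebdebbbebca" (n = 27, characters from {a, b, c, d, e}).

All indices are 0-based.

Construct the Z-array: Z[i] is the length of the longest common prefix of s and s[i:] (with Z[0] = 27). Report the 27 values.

Z[0]=27
i=1: fresh scan; Z[1]=1 grow→box=[1,2)
i=2: fresh scan; Z[2]=0
i=3: fresh scan; Z[3]=0
i=4: fresh scan; Z[4]=0
i=5: fresh scan; Z[5]=0
i=6: fresh scan; Z[6]=0
i=7: fresh scan; Z[7]=0
i=8: fresh scan; Z[8]=0
i=9: fresh scan; Z[9]=0
i=10: fresh scan; Z[10]=0
i=11: fresh scan; Z[11]=0
i=12: fresh scan; Z[12]=0
i=13: fresh scan; Z[13]=0
i=14: fresh scan; Z[14]=0
i=15: fresh scan; Z[15]=0
i=16: fresh scan; Z[16]=0
i=17: fresh scan; Z[17]=1 grow→box=[17,18)
i=18: fresh scan; Z[18]=0
i=19: fresh scan; Z[19]=0
i=20: fresh scan; Z[20]=2 grow→box=[20,22)
i=21: min(r-i=1, Z[1]=1)=1; Z[21]=2 grow→box=[21,23)
i=22: min(r-i=1, Z[1]=1)=1; Z[22]=1
i=23: fresh scan; Z[23]=0
i=24: fresh scan; Z[24]=1 grow→box=[24,25)
i=25: fresh scan; Z[25]=0
i=26: fresh scan; Z[26]=0

[27, 1, 0, 0, 0, 0, 0, 0, 0, 0, 0, 0, 0, 0, 0, 0, 0, 1, 0, 0, 2, 2, 1, 0, 1, 0, 0]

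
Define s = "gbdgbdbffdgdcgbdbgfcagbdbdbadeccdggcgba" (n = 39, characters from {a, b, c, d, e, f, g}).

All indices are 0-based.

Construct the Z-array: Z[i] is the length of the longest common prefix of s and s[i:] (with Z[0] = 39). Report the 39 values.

[39, 0, 0, 3, 0, 0, 0, 0, 0, 0, 1, 0, 0, 3, 0, 0, 0, 1, 0, 0, 0, 3, 0, 0, 0, 0, 0, 0, 0, 0, 0, 0, 0, 1, 1, 0, 2, 0, 0]

Z[0]=39
i=1: i≥r, start 0; Z[1]=0
i=2: i≥r, start 0; Z[2]=0
i=3: i≥r, start 0; Z[3]=3 extend→box=[3,6)
i=4: min(r-i=2, Z[1]=0)=0; Z[4]=0
i=5: min(r-i=1, Z[2]=0)=0; Z[5]=0
i=6: i≥r, start 0; Z[6]=0
i=7: i≥r, start 0; Z[7]=0
i=8: i≥r, start 0; Z[8]=0
i=9: i≥r, start 0; Z[9]=0
i=10: i≥r, start 0; Z[10]=1 extend→box=[10,11)
i=11: i≥r, start 0; Z[11]=0
i=12: i≥r, start 0; Z[12]=0
i=13: i≥r, start 0; Z[13]=3 extend→box=[13,16)
i=14: min(r-i=2, Z[1]=0)=0; Z[14]=0
i=15: min(r-i=1, Z[2]=0)=0; Z[15]=0
i=16: i≥r, start 0; Z[16]=0
i=17: i≥r, start 0; Z[17]=1 extend→box=[17,18)
i=18: i≥r, start 0; Z[18]=0
i=19: i≥r, start 0; Z[19]=0
i=20: i≥r, start 0; Z[20]=0
i=21: i≥r, start 0; Z[21]=3 extend→box=[21,24)
i=22: min(r-i=2, Z[1]=0)=0; Z[22]=0
i=23: min(r-i=1, Z[2]=0)=0; Z[23]=0
i=24: i≥r, start 0; Z[24]=0
i=25: i≥r, start 0; Z[25]=0
i=26: i≥r, start 0; Z[26]=0
i=27: i≥r, start 0; Z[27]=0
i=28: i≥r, start 0; Z[28]=0
i=29: i≥r, start 0; Z[29]=0
i=30: i≥r, start 0; Z[30]=0
i=31: i≥r, start 0; Z[31]=0
i=32: i≥r, start 0; Z[32]=0
i=33: i≥r, start 0; Z[33]=1 extend→box=[33,34)
i=34: i≥r, start 0; Z[34]=1 extend→box=[34,35)
i=35: i≥r, start 0; Z[35]=0
i=36: i≥r, start 0; Z[36]=2 extend→box=[36,38)
i=37: min(r-i=1, Z[1]=0)=0; Z[37]=0
i=38: i≥r, start 0; Z[38]=0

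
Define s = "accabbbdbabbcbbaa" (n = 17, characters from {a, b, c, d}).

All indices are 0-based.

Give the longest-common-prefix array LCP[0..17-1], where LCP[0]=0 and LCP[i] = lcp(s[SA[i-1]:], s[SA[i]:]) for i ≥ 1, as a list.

[0, 1, 1, 3, 1, 0, 2, 1, 2, 2, 2, 1, 1, 0, 1, 1, 0]

sorted suffixes:
  #0 SA[0]=16  'a'
  #1 SA[1]=15  'aa'
  #2 SA[2]=3  'abbbdbabbcbbaa'
  #3 SA[3]=9  'abbcbbaa'
  #4 SA[4]=0  'accabbbdbabbcbbaa'
  #5 SA[5]=14  'baa'
  #6 SA[6]=8  'babbcbbaa'
  #7 SA[7]=13  'bbaa'
  #8 SA[8]=4  'bbbdbabbcbbaa'
  #9 SA[9]=10  'bbcbbaa'
  #10 SA[10]=5  'bbdbabbcbbaa'
  #11 SA[11]=11  'bcbbaa'
  #12 SA[12]=6  'bdbabbcbbaa'
  #13 SA[13]=2  'cabbbdbabbcbbaa'
  #14 SA[14]=12  'cbbaa'
  #15 SA[15]=1  'ccabbbdbabbcbbaa'
  #16 SA[16]=7  'dbabbcbbaa'

SA = [16, 15, 3, 9, 0, 14, 8, 13, 4, 10, 5, 11, 6, 2, 12, 1, 7]
[i] adj suffixes → lcp
  [1] 16/15 → 1 ('a')
  [2] 15/3 → 1 ('a')
  [3] 3/9 → 3 ('abb')
  [4] 9/0 → 1 ('a')
  [5] 0/14 → 0 ('')
  [6] 14/8 → 2 ('ba')
  [7] 8/13 → 1 ('b')
  [8] 13/4 → 2 ('bb')
  [9] 4/10 → 2 ('bb')
  [10] 10/5 → 2 ('bb')
  [11] 5/11 → 1 ('b')
  [12] 11/6 → 1 ('b')
  [13] 6/2 → 0 ('')
  [14] 2/12 → 1 ('c')
  [15] 12/1 → 1 ('c')
  [16] 1/7 → 0 ('')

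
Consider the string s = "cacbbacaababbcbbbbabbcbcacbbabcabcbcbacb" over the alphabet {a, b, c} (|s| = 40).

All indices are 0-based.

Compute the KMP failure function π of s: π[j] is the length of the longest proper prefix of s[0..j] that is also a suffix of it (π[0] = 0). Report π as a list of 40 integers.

[0, 0, 1, 0, 0, 0, 1, 2, 0, 0, 0, 0, 0, 1, 0, 0, 0, 0, 0, 0, 0, 1, 0, 1, 2, 3, 4, 5, 6, 0, 1, 2, 0, 1, 0, 1, 0, 0, 1, 0]

π[0] = 0
j=1 s[j]='a': π[1]=0 (border '')
j=2 s[j]='c': π[2]=1 (border 'c')
j=3 s[j]='b': k: 1→0; π[3]=0 (border '')
j=4 s[j]='b': π[4]=0 (border '')
j=5 s[j]='a': π[5]=0 (border '')
j=6 s[j]='c': π[6]=1 (border 'c')
j=7 s[j]='a': π[7]=2 (border 'ca')
j=8 s[j]='a': k: 2→0; π[8]=0 (border '')
j=9 s[j]='b': π[9]=0 (border '')
j=10 s[j]='a': π[10]=0 (border '')
j=11 s[j]='b': π[11]=0 (border '')
j=12 s[j]='b': π[12]=0 (border '')
j=13 s[j]='c': π[13]=1 (border 'c')
j=14 s[j]='b': k: 1→0; π[14]=0 (border '')
j=15 s[j]='b': π[15]=0 (border '')
j=16 s[j]='b': π[16]=0 (border '')
j=17 s[j]='b': π[17]=0 (border '')
j=18 s[j]='a': π[18]=0 (border '')
j=19 s[j]='b': π[19]=0 (border '')
j=20 s[j]='b': π[20]=0 (border '')
j=21 s[j]='c': π[21]=1 (border 'c')
j=22 s[j]='b': k: 1→0; π[22]=0 (border '')
j=23 s[j]='c': π[23]=1 (border 'c')
j=24 s[j]='a': π[24]=2 (border 'ca')
j=25 s[j]='c': π[25]=3 (border 'cac')
j=26 s[j]='b': π[26]=4 (border 'cacb')
j=27 s[j]='b': π[27]=5 (border 'cacbb')
j=28 s[j]='a': π[28]=6 (border 'cacbba')
j=29 s[j]='b': k: 6→0; π[29]=0 (border '')
j=30 s[j]='c': π[30]=1 (border 'c')
j=31 s[j]='a': π[31]=2 (border 'ca')
j=32 s[j]='b': k: 2→0; π[32]=0 (border '')
j=33 s[j]='c': π[33]=1 (border 'c')
j=34 s[j]='b': k: 1→0; π[34]=0 (border '')
j=35 s[j]='c': π[35]=1 (border 'c')
j=36 s[j]='b': k: 1→0; π[36]=0 (border '')
j=37 s[j]='a': π[37]=0 (border '')
j=38 s[j]='c': π[38]=1 (border 'c')
j=39 s[j]='b': k: 1→0; π[39]=0 (border '')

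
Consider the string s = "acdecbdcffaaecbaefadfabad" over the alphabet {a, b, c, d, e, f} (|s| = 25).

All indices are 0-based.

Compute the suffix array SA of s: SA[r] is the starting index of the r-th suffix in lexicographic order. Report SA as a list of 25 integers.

sorted suffixes:
  #0 SA[0]=10  'aaecbaefadfabad'
  #1 SA[1]=21  'abad'
  #2 SA[2]=0  'acdecbdcffaaecbaefadfabad'
  #3 SA[3]=23  'ad'
  #4 SA[4]=18  'adfabad'
  #5 SA[5]=11  'aecbaefadfabad'
  #6 SA[6]=15  'aefadfabad'
  #7 SA[7]=22  'bad'
  #8 SA[8]=14  'baefadfabad'
  #9 SA[9]=5  'bdcffaaecbaefadfabad'
  #10 SA[10]=13  'cbaefadfabad'
  #11 SA[11]=4  'cbdcffaaecbaefadfabad'
  #12 SA[12]=1  'cdecbdcffaaecbaefadfabad'
  #13 SA[13]=7  'cffaaecbaefadfabad'
  #14 SA[14]=24  'd'
  #15 SA[15]=6  'dcffaaecbaefadfabad'
  #16 SA[16]=2  'decbdcffaaecbaefadfabad'
  #17 SA[17]=19  'dfabad'
  #18 SA[18]=12  'ecbaefadfabad'
  #19 SA[19]=3  'ecbdcffaaecbaefadfabad'
  #20 SA[20]=16  'efadfabad'
  #21 SA[21]=9  'faaecbaefadfabad'
  #22 SA[22]=20  'fabad'
  #23 SA[23]=17  'fadfabad'
  #24 SA[24]=8  'ffaaecbaefadfabad'

[10, 21, 0, 23, 18, 11, 15, 22, 14, 5, 13, 4, 1, 7, 24, 6, 2, 19, 12, 3, 16, 9, 20, 17, 8]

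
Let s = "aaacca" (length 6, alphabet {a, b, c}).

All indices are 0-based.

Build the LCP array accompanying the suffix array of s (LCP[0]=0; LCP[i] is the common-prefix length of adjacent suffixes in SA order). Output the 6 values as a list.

[0, 1, 2, 1, 0, 1]

sorted suffixes:
  #0 SA[0]=5  'a'
  #1 SA[1]=0  'aaacca'
  #2 SA[2]=1  'aacca'
  #3 SA[3]=2  'acca'
  #4 SA[4]=4  'ca'
  #5 SA[5]=3  'cca'

SA = [5, 0, 1, 2, 4, 3]
rank  pair      lcp
   1  s[5:],s[0:]  1  'a'
   2  s[0:],s[1:]  2  'aa'
   3  s[1:],s[2:]  1  'a'
   4  s[2:],s[4:]  0  ''
   5  s[4:],s[3:]  1  'c'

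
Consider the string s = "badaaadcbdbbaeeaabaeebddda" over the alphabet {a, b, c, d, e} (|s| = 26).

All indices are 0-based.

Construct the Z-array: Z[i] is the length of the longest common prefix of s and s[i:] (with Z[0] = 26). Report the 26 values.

[26, 0, 0, 0, 0, 0, 0, 0, 1, 0, 1, 2, 0, 0, 0, 0, 0, 2, 0, 0, 0, 1, 0, 0, 0, 0]

Z[0]=26
i=1: i≥r, start 0; Z[1]=0
i=2: i≥r, start 0; Z[2]=0
i=3: i≥r, start 0; Z[3]=0
i=4: i≥r, start 0; Z[4]=0
i=5: i≥r, start 0; Z[5]=0
i=6: i≥r, start 0; Z[6]=0
i=7: i≥r, start 0; Z[7]=0
i=8: i≥r, start 0; Z[8]=1 scan→box=[8,9)
i=9: i≥r, start 0; Z[9]=0
i=10: i≥r, start 0; Z[10]=1 scan→box=[10,11)
i=11: i≥r, start 0; Z[11]=2 scan→box=[11,13)
i=12: min(r-i=1, Z[1]=0)=0; Z[12]=0
i=13: i≥r, start 0; Z[13]=0
i=14: i≥r, start 0; Z[14]=0
i=15: i≥r, start 0; Z[15]=0
i=16: i≥r, start 0; Z[16]=0
i=17: i≥r, start 0; Z[17]=2 scan→box=[17,19)
i=18: min(r-i=1, Z[1]=0)=0; Z[18]=0
i=19: i≥r, start 0; Z[19]=0
i=20: i≥r, start 0; Z[20]=0
i=21: i≥r, start 0; Z[21]=1 scan→box=[21,22)
i=22: i≥r, start 0; Z[22]=0
i=23: i≥r, start 0; Z[23]=0
i=24: i≥r, start 0; Z[24]=0
i=25: i≥r, start 0; Z[25]=0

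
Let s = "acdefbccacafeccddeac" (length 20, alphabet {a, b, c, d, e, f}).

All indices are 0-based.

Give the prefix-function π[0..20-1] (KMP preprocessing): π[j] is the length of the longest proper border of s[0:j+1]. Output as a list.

π[0] = 0
j=1 s[j]='c': π[1]=0 (border '')
j=2 s[j]='d': π[2]=0 (border '')
j=3 s[j]='e': π[3]=0 (border '')
j=4 s[j]='f': π[4]=0 (border '')
j=5 s[j]='b': π[5]=0 (border '')
j=6 s[j]='c': π[6]=0 (border '')
j=7 s[j]='c': π[7]=0 (border '')
j=8 s[j]='a': π[8]=1 (border 'a')
j=9 s[j]='c': π[9]=2 (border 'ac')
j=10 s[j]='a': k: 2→0; π[10]=1 (border 'a')
j=11 s[j]='f': k: 1→0; π[11]=0 (border '')
j=12 s[j]='e': π[12]=0 (border '')
j=13 s[j]='c': π[13]=0 (border '')
j=14 s[j]='c': π[14]=0 (border '')
j=15 s[j]='d': π[15]=0 (border '')
j=16 s[j]='d': π[16]=0 (border '')
j=17 s[j]='e': π[17]=0 (border '')
j=18 s[j]='a': π[18]=1 (border 'a')
j=19 s[j]='c': π[19]=2 (border 'ac')

[0, 0, 0, 0, 0, 0, 0, 0, 1, 2, 1, 0, 0, 0, 0, 0, 0, 0, 1, 2]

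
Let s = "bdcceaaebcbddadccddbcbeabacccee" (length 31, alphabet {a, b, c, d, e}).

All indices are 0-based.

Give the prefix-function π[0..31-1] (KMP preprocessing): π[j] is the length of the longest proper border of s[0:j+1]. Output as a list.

[0, 0, 0, 0, 0, 0, 0, 0, 1, 0, 1, 2, 0, 0, 0, 0, 0, 0, 0, 1, 0, 1, 0, 0, 1, 0, 0, 0, 0, 0, 0]

π[0] = 0
j=1 s[j]='d': π[1]=0 (border '')
j=2 s[j]='c': π[2]=0 (border '')
j=3 s[j]='c': π[3]=0 (border '')
j=4 s[j]='e': π[4]=0 (border '')
j=5 s[j]='a': π[5]=0 (border '')
j=6 s[j]='a': π[6]=0 (border '')
j=7 s[j]='e': π[7]=0 (border '')
j=8 s[j]='b': π[8]=1 (border 'b')
j=9 s[j]='c': k: 1→0; π[9]=0 (border '')
j=10 s[j]='b': π[10]=1 (border 'b')
j=11 s[j]='d': π[11]=2 (border 'bd')
j=12 s[j]='d': k: 2→0; π[12]=0 (border '')
j=13 s[j]='a': π[13]=0 (border '')
j=14 s[j]='d': π[14]=0 (border '')
j=15 s[j]='c': π[15]=0 (border '')
j=16 s[j]='c': π[16]=0 (border '')
j=17 s[j]='d': π[17]=0 (border '')
j=18 s[j]='d': π[18]=0 (border '')
j=19 s[j]='b': π[19]=1 (border 'b')
j=20 s[j]='c': k: 1→0; π[20]=0 (border '')
j=21 s[j]='b': π[21]=1 (border 'b')
j=22 s[j]='e': k: 1→0; π[22]=0 (border '')
j=23 s[j]='a': π[23]=0 (border '')
j=24 s[j]='b': π[24]=1 (border 'b')
j=25 s[j]='a': k: 1→0; π[25]=0 (border '')
j=26 s[j]='c': π[26]=0 (border '')
j=27 s[j]='c': π[27]=0 (border '')
j=28 s[j]='c': π[28]=0 (border '')
j=29 s[j]='e': π[29]=0 (border '')
j=30 s[j]='e': π[30]=0 (border '')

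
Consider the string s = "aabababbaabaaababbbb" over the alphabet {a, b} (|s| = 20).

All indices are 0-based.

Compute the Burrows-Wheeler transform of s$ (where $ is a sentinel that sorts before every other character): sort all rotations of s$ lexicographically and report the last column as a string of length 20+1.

rank  rotation               last
    0  $aabababbaabaaababbbb  b
    1  aaababbbb$aabababbaab  b
    2  aabaaababbbb$aabababb  b
    3  aabababbaabaaababbbb$  $
    4  aababbbb$aabababbaaba  a
    5  abaaababbbb$aabababba  a
    6  abababbaabaaababbbb$a  a
    7  ababbaabaaababbbb$aab  b
    8  ababbbb$aabababbaabaa  a
    9  abbaabaaababbbb$aabab  b
   10  abbbb$aabababbaabaaab  b
   11  b$aabababbaabaaababbb  b
   12  baaababbbb$aabababbaa  a
   13  baabaaababbbb$aababab  b
   14  bababbaabaaababbbb$aa  a
   15  babbaabaaababbbb$aaba  a
   16  babbbb$aabababbaabaaa  a
   17  bb$aabababbaabaaababb  b
   18  bbaabaaababbbb$aababa  a
   19  bbb$aabababbaabaaabab  b
   20  bbbb$aabababbaabaaaba  a

bbb$aaababbbabaaababa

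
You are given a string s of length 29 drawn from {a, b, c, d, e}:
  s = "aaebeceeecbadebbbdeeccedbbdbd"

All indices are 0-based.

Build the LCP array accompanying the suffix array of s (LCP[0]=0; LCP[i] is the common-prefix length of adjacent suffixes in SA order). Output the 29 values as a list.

rank→(start, suffix):
  0 → (0, 'aaebeceeecbadebbbdeeccedbbdbd')
  1 → (11, 'adebbbdeeccedbbdbd')
  2 → (1, 'aebeceeecbadebbbdeeccedbbdbd')
  3 → (10, 'badebbbdeeccedbbdbd')
  4 → (14, 'bbbdeeccedbbdbd')
  5 → (24, 'bbdbd')
  6 → (15, 'bbdeeccedbbdbd')
  7 → (27, 'bd')
  8 → (25, 'bdbd')
  9 → (16, 'bdeeccedbbdbd')
  10 → (3, 'beceeecbadebbbdeeccedbbdbd')
  11 → (9, 'cbadebbbdeeccedbbdbd')
  12 → (20, 'ccedbbdbd')
  13 → (21, 'cedbbdbd')
  14 → (5, 'ceeecbadebbbdeeccedbbdbd')
  15 → (28, 'd')
  16 → (23, 'dbbdbd')
  17 → (26, 'dbd')
  18 → (12, 'debbbdeeccedbbdbd')
  19 → (17, 'deeccedbbdbd')
  20 → (13, 'ebbbdeeccedbbdbd')
  21 → (2, 'ebeceeecbadebbbdeeccedbbdbd')
  22 → (8, 'ecbadebbbdeeccedbbdbd')
  23 → (19, 'eccedbbdbd')
  24 → (4, 'eceeecbadebbbdeeccedbbdbd')
  25 → (22, 'edbbdbd')
  26 → (7, 'eecbadebbbdeeccedbbdbd')
  27 → (18, 'eeccedbbdbd')
  28 → (6, 'eeecbadebbbdeeccedbbdbd')

SA = [0, 11, 1, 10, 14, 24, 15, 27, 25, 16, 3, 9, 20, 21, 5, 28, 23, 26, 12, 17, 13, 2, 8, 19, 4, 22, 7, 18, 6]
i: (SA[i-1],SA[i]) lcp shared
  1: (0,11) 1 'a'
  2: (11,1) 1 'a'
  3: (1,10) 0 ''
  4: (10,14) 1 'b'
  5: (14,24) 2 'bb'
  6: (24,15) 3 'bbd'
  7: (15,27) 1 'b'
  8: (27,25) 2 'bd'
  9: (25,16) 2 'bd'
  10: (16,3) 1 'b'
  11: (3,9) 0 ''
  12: (9,20) 1 'c'
  13: (20,21) 1 'c'
  14: (21,5) 2 'ce'
  15: (5,28) 0 ''
  16: (28,23) 1 'd'
  17: (23,26) 2 'db'
  18: (26,12) 1 'd'
  19: (12,17) 2 'de'
  20: (17,13) 0 ''
  21: (13,2) 2 'eb'
  22: (2,8) 1 'e'
  23: (8,19) 2 'ec'
  24: (19,4) 2 'ec'
  25: (4,22) 1 'e'
  26: (22,7) 1 'e'
  27: (7,18) 3 'eec'
  28: (18,6) 2 'ee'

[0, 1, 1, 0, 1, 2, 3, 1, 2, 2, 1, 0, 1, 1, 2, 0, 1, 2, 1, 2, 0, 2, 1, 2, 2, 1, 1, 3, 2]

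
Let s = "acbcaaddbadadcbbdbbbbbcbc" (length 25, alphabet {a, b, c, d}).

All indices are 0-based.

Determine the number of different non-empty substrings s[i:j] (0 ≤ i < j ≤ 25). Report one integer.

rank→(start, suffix):
  0 → (4, 'aaddbadadcbbdbbbbbcbc')
  1 → (0, 'acbcaaddbadadcbbdbbbbbcbc')
  2 → (9, 'adadcbbdbbbbbcbc')
  3 → (11, 'adcbbdbbbbbcbc')
  4 → (5, 'addbadadcbbdbbbbbcbc')
  5 → (8, 'badadcbbdbbbbbcbc')
  6 → (17, 'bbbbbcbc')
  7 → (18, 'bbbbcbc')
  8 → (19, 'bbbcbc')
  9 → (20, 'bbcbc')
  10 → (14, 'bbdbbbbbcbc')
  11 → (23, 'bc')
  12 → (2, 'bcaaddbadadcbbdbbbbbcbc')
  13 → (21, 'bcbc')
  14 → (15, 'bdbbbbbcbc')
  15 → (24, 'c')
  16 → (3, 'caaddbadadcbbdbbbbbcbc')
  17 → (13, 'cbbdbbbbbcbc')
  18 → (22, 'cbc')
  19 → (1, 'cbcaaddbadadcbbdbbbbbcbc')
  20 → (10, 'dadcbbdbbbbbcbc')
  21 → (7, 'dbadadcbbdbbbbbcbc')
  22 → (16, 'dbbbbbcbc')
  23 → (12, 'dcbbdbbbbbcbc')
  24 → (6, 'ddbadadcbbdbbbbbcbc')

SA = [4, 0, 9, 11, 5, 8, 17, 18, 19, 20, 14, 23, 2, 21, 15, 24, 3, 13, 22, 1, 10, 7, 16, 12, 6]
i: (SA[i-1],SA[i]) lcp shared
  1: (4,0) 1 'a'
  2: (0,9) 1 'a'
  3: (9,11) 2 'ad'
  4: (11,5) 2 'ad'
  5: (5,8) 0 ''
  6: (8,17) 1 'b'
  7: (17,18) 4 'bbbb'
  8: (18,19) 3 'bbb'
  9: (19,20) 2 'bb'
  10: (20,14) 2 'bb'
  11: (14,23) 1 'b'
  12: (23,2) 2 'bc'
  13: (2,21) 2 'bc'
  14: (21,15) 1 'b'
  15: (15,24) 0 ''
  16: (24,3) 1 'c'
  17: (3,13) 1 'c'
  18: (13,22) 2 'cb'
  19: (22,1) 3 'cbc'
  20: (1,10) 0 ''
  21: (10,7) 1 'd'
  22: (7,16) 2 'db'
  23: (16,12) 1 'd'
  24: (12,6) 1 'd'

n(n+1)/2 = 25·26/2 = 325
Σ LCP = 0 + 1 + 1 + 2 + 2 + 0 + 1 + 4 + 3 + 2 + 2 + 1 + 2 + 2 + 1 + 0 + 1 + 1 + 2 + 3 + 0 + 1 + 2 + 1 + 1 = 36
distinct = 325 − 36 = 289

289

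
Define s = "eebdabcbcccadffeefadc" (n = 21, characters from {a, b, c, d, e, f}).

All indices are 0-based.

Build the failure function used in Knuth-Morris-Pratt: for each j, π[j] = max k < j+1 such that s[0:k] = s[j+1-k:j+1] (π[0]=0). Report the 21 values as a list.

[0, 1, 0, 0, 0, 0, 0, 0, 0, 0, 0, 0, 0, 0, 0, 1, 2, 0, 0, 0, 0]

π[0] = 0
j=1 s[j]='e': π[1]=1 (border 'e')
j=2 s[j]='b': k: 1→0; π[2]=0 (border '')
j=3 s[j]='d': π[3]=0 (border '')
j=4 s[j]='a': π[4]=0 (border '')
j=5 s[j]='b': π[5]=0 (border '')
j=6 s[j]='c': π[6]=0 (border '')
j=7 s[j]='b': π[7]=0 (border '')
j=8 s[j]='c': π[8]=0 (border '')
j=9 s[j]='c': π[9]=0 (border '')
j=10 s[j]='c': π[10]=0 (border '')
j=11 s[j]='a': π[11]=0 (border '')
j=12 s[j]='d': π[12]=0 (border '')
j=13 s[j]='f': π[13]=0 (border '')
j=14 s[j]='f': π[14]=0 (border '')
j=15 s[j]='e': π[15]=1 (border 'e')
j=16 s[j]='e': π[16]=2 (border 'ee')
j=17 s[j]='f': k: 2→1→0; π[17]=0 (border '')
j=18 s[j]='a': π[18]=0 (border '')
j=19 s[j]='d': π[19]=0 (border '')
j=20 s[j]='c': π[20]=0 (border '')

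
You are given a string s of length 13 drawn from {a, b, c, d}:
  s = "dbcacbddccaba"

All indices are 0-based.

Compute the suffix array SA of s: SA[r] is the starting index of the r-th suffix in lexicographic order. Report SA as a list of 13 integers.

rank | idx | suffix
   0 |  12 | a
   1 |  10 | aba
   2 |   3 | acbddccaba
   3 |  11 | ba
   4 |   1 | bcacbddccaba
   5 |   5 | bddccaba
   6 |   9 | caba
   7 |   2 | cacbddccaba
   8 |   4 | cbddccaba
   9 |   8 | ccaba
  10 |   0 | dbcacbddccaba
  11 |   7 | dccaba
  12 |   6 | ddccaba

[12, 10, 3, 11, 1, 5, 9, 2, 4, 8, 0, 7, 6]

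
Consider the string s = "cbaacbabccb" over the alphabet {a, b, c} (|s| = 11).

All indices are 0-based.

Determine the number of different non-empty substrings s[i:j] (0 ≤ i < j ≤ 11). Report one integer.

54

rank | idx | suffix
   0 |   2 | aacbabccb
   1 |   6 | abccb
   2 |   3 | acbabccb
   3 |  10 | b
   4 |   1 | baacbabccb
   5 |   5 | babccb
   6 |   7 | bccb
   7 |   9 | cb
   8 |   0 | cbaacbabccb
   9 |   4 | cbabccb
  10 |   8 | ccb

SA = [2, 6, 3, 10, 1, 5, 7, 9, 0, 4, 8]
rank  pair      lcp
   1  s[2:],s[6:]  1  'a'
   2  s[6:],s[3:]  1  'a'
   3  s[3:],s[10:]  0  ''
   4  s[10:],s[1:]  1  'b'
   5  s[1:],s[5:]  2  'ba'
   6  s[5:],s[7:]  1  'b'
   7  s[7:],s[9:]  0  ''
   8  s[9:],s[0:]  2  'cb'
   9  s[0:],s[4:]  3  'cba'
  10  s[4:],s[8:]  1  'c'

n(n+1)/2 = 11·12/2 = 66
Σ LCP = 0 + 1 + 1 + 0 + 1 + 2 + 1 + 0 + 2 + 3 + 1 = 12
distinct = 66 − 12 = 54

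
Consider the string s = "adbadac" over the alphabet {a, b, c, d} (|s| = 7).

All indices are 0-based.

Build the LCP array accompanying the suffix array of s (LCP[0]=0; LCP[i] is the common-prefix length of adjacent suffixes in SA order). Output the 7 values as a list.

[0, 1, 2, 0, 0, 0, 1]

sorted suffixes:
  #0 SA[0]=5  'ac'
  #1 SA[1]=3  'adac'
  #2 SA[2]=0  'adbadac'
  #3 SA[3]=2  'badac'
  #4 SA[4]=6  'c'
  #5 SA[5]=4  'dac'
  #6 SA[6]=1  'dbadac'

SA = [5, 3, 0, 2, 6, 4, 1]
i: (SA[i-1],SA[i]) lcp shared
  1: (5,3) 1 'a'
  2: (3,0) 2 'ad'
  3: (0,2) 0 ''
  4: (2,6) 0 ''
  5: (6,4) 0 ''
  6: (4,1) 1 'd'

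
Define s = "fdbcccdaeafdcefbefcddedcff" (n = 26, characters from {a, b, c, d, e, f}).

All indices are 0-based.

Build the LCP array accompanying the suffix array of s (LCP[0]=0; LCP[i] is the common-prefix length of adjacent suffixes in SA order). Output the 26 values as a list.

rank | idx | suffix
   0 |   7 | aeafdcefbefcddedcff
   1 |   9 | afdcefbefcddedcff
   2 |   2 | bcccdaeafdcefbefcddedcff
   3 |  15 | befcddedcff
   4 |   3 | cccdaeafdcefbefcddedcff
   5 |   4 | ccdaeafdcefbefcddedcff
   6 |   5 | cdaeafdcefbefcddedcff
   7 |  18 | cddedcff
   8 |  12 | cefbefcddedcff
   9 |  23 | cff
  10 |   6 | daeafdcefbefcddedcff
  11 |   1 | dbcccdaeafdcefbefcddedcff
  12 |  11 | dcefbefcddedcff
  13 |  22 | dcff
  14 |  19 | ddedcff
  15 |  20 | dedcff
  16 |   8 | eafdcefbefcddedcff
  17 |  21 | edcff
  18 |  13 | efbefcddedcff
  19 |  16 | efcddedcff
  20 |  25 | f
  21 |  14 | fbefcddedcff
  22 |  17 | fcddedcff
  23 |   0 | fdbcccdaeafdcefbefcddedcff
  24 |  10 | fdcefbefcddedcff
  25 |  24 | ff

SA = [7, 9, 2, 15, 3, 4, 5, 18, 12, 23, 6, 1, 11, 22, 19, 20, 8, 21, 13, 16, 25, 14, 17, 0, 10, 24]
[i] adj suffixes → lcp
  [1] 7/9 → 1 ('a')
  [2] 9/2 → 0 ('')
  [3] 2/15 → 1 ('b')
  [4] 15/3 → 0 ('')
  [5] 3/4 → 2 ('cc')
  [6] 4/5 → 1 ('c')
  [7] 5/18 → 2 ('cd')
  [8] 18/12 → 1 ('c')
  [9] 12/23 → 1 ('c')
  [10] 23/6 → 0 ('')
  [11] 6/1 → 1 ('d')
  [12] 1/11 → 1 ('d')
  [13] 11/22 → 2 ('dc')
  [14] 22/19 → 1 ('d')
  [15] 19/20 → 1 ('d')
  [16] 20/8 → 0 ('')
  [17] 8/21 → 1 ('e')
  [18] 21/13 → 1 ('e')
  [19] 13/16 → 2 ('ef')
  [20] 16/25 → 0 ('')
  [21] 25/14 → 1 ('f')
  [22] 14/17 → 1 ('f')
  [23] 17/0 → 1 ('f')
  [24] 0/10 → 2 ('fd')
  [25] 10/24 → 1 ('f')

[0, 1, 0, 1, 0, 2, 1, 2, 1, 1, 0, 1, 1, 2, 1, 1, 0, 1, 1, 2, 0, 1, 1, 1, 2, 1]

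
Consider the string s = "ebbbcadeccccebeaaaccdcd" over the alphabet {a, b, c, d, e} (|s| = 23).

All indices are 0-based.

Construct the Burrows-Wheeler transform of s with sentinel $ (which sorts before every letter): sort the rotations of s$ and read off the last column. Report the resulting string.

rank  rotation                  last
    0  $ebbbcadeccccebeaaaccdcd  d
    1  aaaccdcd$ebbbcadeccccebe  e
    2  aaccdcd$ebbbcadeccccebea  a
    3  accdcd$ebbbcadeccccebeaa  a
    4  adeccccebeaaaccdcd$ebbbc  c
    5  bbbcadeccccebeaaaccdcd$e  e
    6  bbcadeccccebeaaaccdcd$eb  b
    7  bcadeccccebeaaaccdcd$ebb  b
    8  beaaaccdcd$ebbbcadecccce  e
    9  cadeccccebeaaaccdcd$ebbb  b
   10  ccccebeaaaccdcd$ebbbcade  e
   11  cccebeaaaccdcd$ebbbcadec  c
   12  ccdcd$ebbbcadeccccebeaaa  a
   13  ccebeaaaccdcd$ebbbcadecc  c
   14  cd$ebbbcadeccccebeaaaccd  d
   15  cdcd$ebbbcadeccccebeaaac  c
   16  cebeaaaccdcd$ebbbcadeccc  c
   17  d$ebbbcadeccccebeaaaccdc  c
   18  dcd$ebbbcadeccccebeaaacc  c
   19  deccccebeaaaccdcd$ebbbca  a
   20  eaaaccdcd$ebbbcadecccceb  b
   21  ebbbcadeccccebeaaaccdcd$  $
   22  ebeaaaccdcd$ebbbcadecccc  c
   23  eccccebeaaaccdcd$ebbbcad  d

deaacebbebecacdccccab$cd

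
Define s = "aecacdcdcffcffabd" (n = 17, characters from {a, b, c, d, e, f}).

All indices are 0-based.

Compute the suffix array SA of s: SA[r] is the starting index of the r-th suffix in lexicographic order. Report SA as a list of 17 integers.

rank→(start, suffix):
  0 → (14, 'abd')
  1 → (3, 'acdcdcffcffabd')
  2 → (0, 'aecacdcdcffcffabd')
  3 → (15, 'bd')
  4 → (2, 'cacdcdcffcffabd')
  5 → (4, 'cdcdcffcffabd')
  6 → (6, 'cdcffcffabd')
  7 → (11, 'cffabd')
  8 → (8, 'cffcffabd')
  9 → (16, 'd')
  10 → (5, 'dcdcffcffabd')
  11 → (7, 'dcffcffabd')
  12 → (1, 'ecacdcdcffcffabd')
  13 → (13, 'fabd')
  14 → (10, 'fcffabd')
  15 → (12, 'ffabd')
  16 → (9, 'ffcffabd')

[14, 3, 0, 15, 2, 4, 6, 11, 8, 16, 5, 7, 1, 13, 10, 12, 9]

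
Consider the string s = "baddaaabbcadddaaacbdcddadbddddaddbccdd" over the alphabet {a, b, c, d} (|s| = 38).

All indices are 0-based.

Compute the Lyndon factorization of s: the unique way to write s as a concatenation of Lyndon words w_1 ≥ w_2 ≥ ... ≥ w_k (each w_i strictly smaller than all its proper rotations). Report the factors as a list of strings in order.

emit factor 1: 'b' (i=0, period=1)
emit factor 2: 'add' (i=1, period=3)
emit factor 3: 'aaabbcadddaaacbdcddadbddddaddbccdd' (i=4, period=34)

["b", "add", "aaabbcadddaaacbdcddadbddddaddbccdd"]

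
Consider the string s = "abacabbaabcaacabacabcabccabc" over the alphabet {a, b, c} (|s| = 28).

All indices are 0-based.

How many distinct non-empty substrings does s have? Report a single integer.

sorted suffixes:
  #0 SA[0]=7  'aabcaacabacabcabccabc'
  #1 SA[1]=11  'aacabacabcabccabc'
  #2 SA[2]=0  'abacabbaabcaacabacabcabccabc'
  #3 SA[3]=14  'abacabcabccabc'
  #4 SA[4]=4  'abbaabcaacabacabcabccabc'
  #5 SA[5]=25  'abc'
  #6 SA[6]=8  'abcaacabacabcabccabc'
  #7 SA[7]=18  'abcabccabc'
  #8 SA[8]=21  'abccabc'
  #9 SA[9]=12  'acabacabcabccabc'
  #10 SA[10]=2  'acabbaabcaacabacabcabccabc'
  #11 SA[11]=16  'acabcabccabc'
  #12 SA[12]=6  'baabcaacabacabcabccabc'
  #13 SA[13]=1  'bacabbaabcaacabacabcabccabc'
  #14 SA[14]=15  'bacabcabccabc'
  #15 SA[15]=5  'bbaabcaacabacabcabccabc'
  #16 SA[16]=26  'bc'
  #17 SA[17]=9  'bcaacabacabcabccabc'
  #18 SA[18]=19  'bcabccabc'
  #19 SA[19]=22  'bccabc'
  #20 SA[20]=27  'c'
  #21 SA[21]=10  'caacabacabcabccabc'
  #22 SA[22]=13  'cabacabcabccabc'
  #23 SA[23]=3  'cabbaabcaacabacabcabccabc'
  #24 SA[24]=24  'cabc'
  #25 SA[25]=17  'cabcabccabc'
  #26 SA[26]=20  'cabccabc'
  #27 SA[27]=23  'ccabc'

SA = [7, 11, 0, 14, 4, 25, 8, 18, 21, 12, 2, 16, 6, 1, 15, 5, 26, 9, 19, 22, 27, 10, 13, 3, 24, 17, 20, 23]
i: (SA[i-1],SA[i]) lcp shared
  1: (7,11) 2 'aa'
  2: (11,0) 1 'a'
  3: (0,14) 6 'abacab'
  4: (14,4) 2 'ab'
  5: (4,25) 2 'ab'
  6: (25,8) 3 'abc'
  7: (8,18) 4 'abca'
  8: (18,21) 3 'abc'
  9: (21,12) 1 'a'
  10: (12,2) 4 'acab'
  11: (2,16) 4 'acab'
  12: (16,6) 0 ''
  13: (6,1) 2 'ba'
  14: (1,15) 5 'bacab'
  15: (15,5) 1 'b'
  16: (5,26) 1 'b'
  17: (26,9) 2 'bc'
  18: (9,19) 3 'bca'
  19: (19,22) 2 'bc'
  20: (22,27) 0 ''
  21: (27,10) 1 'c'
  22: (10,13) 2 'ca'
  23: (13,3) 3 'cab'
  24: (3,24) 3 'cab'
  25: (24,17) 4 'cabc'
  26: (17,20) 4 'cabc'
  27: (20,23) 1 'c'

n(n+1)/2 = 28·29/2 = 406
Σ LCP = 0 + 2 + 1 + 6 + 2 + 2 + 3 + 4 + 3 + 1 + 4 + 4 + 0 + 2 + 5 + 1 + 1 + 2 + 3 + 2 + 0 + 1 + 2 + 3 + 3 + 4 + 4 + 1 = 66
distinct = 406 − 66 = 340

340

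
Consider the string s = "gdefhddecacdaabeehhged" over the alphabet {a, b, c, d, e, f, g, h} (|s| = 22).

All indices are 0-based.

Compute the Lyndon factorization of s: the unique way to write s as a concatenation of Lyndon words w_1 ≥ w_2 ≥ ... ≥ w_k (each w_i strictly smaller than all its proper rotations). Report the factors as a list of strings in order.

emit factor 1: 'g' (i=0, period=1)
emit factor 2: 'defh' (i=1, period=4)
emit factor 3: 'dde' (i=5, period=3)
emit factor 4: 'c' (i=8, period=1)
emit factor 5: 'acd' (i=9, period=3)
emit factor 6: 'aabeehhged' (i=12, period=10)

["g", "defh", "dde", "c", "acd", "aabeehhged"]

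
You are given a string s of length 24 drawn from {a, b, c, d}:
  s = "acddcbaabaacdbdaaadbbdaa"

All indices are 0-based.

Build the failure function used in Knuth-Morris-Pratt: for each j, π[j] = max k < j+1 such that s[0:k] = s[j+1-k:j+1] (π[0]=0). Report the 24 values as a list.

π[0] = 0
j=1 s[j]='c': π[1]=0 (border '')
j=2 s[j]='d': π[2]=0 (border '')
j=3 s[j]='d': π[3]=0 (border '')
j=4 s[j]='c': π[4]=0 (border '')
j=5 s[j]='b': π[5]=0 (border '')
j=6 s[j]='a': π[6]=1 (border 'a')
j=7 s[j]='a': k: 1→0; π[7]=1 (border 'a')
j=8 s[j]='b': k: 1→0; π[8]=0 (border '')
j=9 s[j]='a': π[9]=1 (border 'a')
j=10 s[j]='a': k: 1→0; π[10]=1 (border 'a')
j=11 s[j]='c': π[11]=2 (border 'ac')
j=12 s[j]='d': π[12]=3 (border 'acd')
j=13 s[j]='b': k: 3→0; π[13]=0 (border '')
j=14 s[j]='d': π[14]=0 (border '')
j=15 s[j]='a': π[15]=1 (border 'a')
j=16 s[j]='a': k: 1→0; π[16]=1 (border 'a')
j=17 s[j]='a': k: 1→0; π[17]=1 (border 'a')
j=18 s[j]='d': k: 1→0; π[18]=0 (border '')
j=19 s[j]='b': π[19]=0 (border '')
j=20 s[j]='b': π[20]=0 (border '')
j=21 s[j]='d': π[21]=0 (border '')
j=22 s[j]='a': π[22]=1 (border 'a')
j=23 s[j]='a': k: 1→0; π[23]=1 (border 'a')

[0, 0, 0, 0, 0, 0, 1, 1, 0, 1, 1, 2, 3, 0, 0, 1, 1, 1, 0, 0, 0, 0, 1, 1]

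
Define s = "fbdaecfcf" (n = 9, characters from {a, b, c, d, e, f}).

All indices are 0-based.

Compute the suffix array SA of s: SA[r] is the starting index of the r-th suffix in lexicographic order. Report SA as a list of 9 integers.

[3, 1, 7, 5, 2, 4, 8, 0, 6]

rank | idx | suffix
   0 |   3 | aecfcf
   1 |   1 | bdaecfcf
   2 |   7 | cf
   3 |   5 | cfcf
   4 |   2 | daecfcf
   5 |   4 | ecfcf
   6 |   8 | f
   7 |   0 | fbdaecfcf
   8 |   6 | fcf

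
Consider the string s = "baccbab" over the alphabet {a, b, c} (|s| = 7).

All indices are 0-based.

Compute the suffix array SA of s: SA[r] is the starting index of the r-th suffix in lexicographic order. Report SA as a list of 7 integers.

[5, 1, 6, 4, 0, 3, 2]

rank | idx | suffix
   0 |   5 | ab
   1 |   1 | accbab
   2 |   6 | b
   3 |   4 | bab
   4 |   0 | baccbab
   5 |   3 | cbab
   6 |   2 | ccbab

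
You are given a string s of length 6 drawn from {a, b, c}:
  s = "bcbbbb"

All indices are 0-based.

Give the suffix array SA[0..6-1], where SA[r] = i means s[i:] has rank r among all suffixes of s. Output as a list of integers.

rank | idx | suffix
   0 |   5 | b
   1 |   4 | bb
   2 |   3 | bbb
   3 |   2 | bbbb
   4 |   0 | bcbbbb
   5 |   1 | cbbbb

[5, 4, 3, 2, 0, 1]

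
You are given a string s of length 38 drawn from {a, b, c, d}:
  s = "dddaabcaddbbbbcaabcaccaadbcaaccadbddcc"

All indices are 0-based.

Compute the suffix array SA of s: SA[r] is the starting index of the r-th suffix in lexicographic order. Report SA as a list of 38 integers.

rank | idx | suffix
   0 |  15 | aabcaccaadbcaaccadbddcc
   1 |   3 | aabcaddbbbbcaabcaccaadbcaaccadbddcc
   2 |  27 | aaccadbddcc
   3 |  22 | aadbcaaccadbddcc
   4 |  16 | abcaccaadbcaaccadbddcc
   5 |   4 | abcaddbbbbcaabcaccaadbcaaccadbddcc
   6 |  19 | accaadbcaaccadbddcc
   7 |  28 | accadbddcc
   8 |  23 | adbcaaccadbddcc
   9 |  31 | adbddcc
  10 |   7 | addbbbbcaabcaccaadbcaaccadbddcc
  11 |  10 | bbbbcaabcaccaadbcaaccadbddcc
  12 |  11 | bbbcaabcaccaadbcaaccadbddcc
  13 |  12 | bbcaabcaccaadbcaaccadbddcc
  14 |  13 | bcaabcaccaadbcaaccadbddcc
  15 |  25 | bcaaccadbddcc
  16 |  17 | bcaccaadbcaaccadbddcc
  17 |   5 | bcaddbbbbcaabcaccaadbcaaccadbddcc
  18 |  33 | bddcc
  19 |  37 | c
  20 |  14 | caabcaccaadbcaaccadbddcc
  21 |  26 | caaccadbddcc
  22 |  21 | caadbcaaccadbddcc
  23 |  18 | caccaadbcaaccadbddcc
  24 |  30 | cadbddcc
  25 |   6 | caddbbbbcaabcaccaadbcaaccadbddcc
  26 |  36 | cc
  27 |  20 | ccaadbcaaccadbddcc
  28 |  29 | ccadbddcc
  29 |   2 | daabcaddbbbbcaabcaccaadbcaaccadbddcc
  30 |   9 | dbbbbcaabcaccaadbcaaccadbddcc
  31 |  24 | dbcaaccadbddcc
  32 |  32 | dbddcc
  33 |  35 | dcc
  34 |   1 | ddaabcaddbbbbcaabcaccaadbcaaccadbddcc
  35 |   8 | ddbbbbcaabcaccaadbcaaccadbddcc
  36 |  34 | ddcc
  37 |   0 | dddaabcaddbbbbcaabcaccaadbcaaccadbddcc

[15, 3, 27, 22, 16, 4, 19, 28, 23, 31, 7, 10, 11, 12, 13, 25, 17, 5, 33, 37, 14, 26, 21, 18, 30, 6, 36, 20, 29, 2, 9, 24, 32, 35, 1, 8, 34, 0]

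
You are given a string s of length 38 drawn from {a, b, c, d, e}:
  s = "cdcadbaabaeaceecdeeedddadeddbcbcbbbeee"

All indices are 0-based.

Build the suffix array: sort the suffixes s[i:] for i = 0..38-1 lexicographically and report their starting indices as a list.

sorted suffixes:
  #0 SA[0]=6  'aabaeaceecdeeedddadeddbcbcbbbeee'
  #1 SA[1]=7  'abaeaceecdeeedddadeddbcbcbbbeee'
  #2 SA[2]=11  'aceecdeeedddadeddbcbcbbbeee'
  #3 SA[3]=3  'adbaabaeaceecdeeedddadeddbcbcbbbeee'
  #4 SA[4]=23  'adeddbcbcbbbeee'
  #5 SA[5]=9  'aeaceecdeeedddadeddbcbcbbbeee'
  #6 SA[6]=5  'baabaeaceecdeeedddadeddbcbcbbbeee'
  #7 SA[7]=8  'baeaceecdeeedddadeddbcbcbbbeee'
  #8 SA[8]=32  'bbbeee'
  #9 SA[9]=33  'bbeee'
  #10 SA[10]=30  'bcbbbeee'
  #11 SA[11]=28  'bcbcbbbeee'
  #12 SA[12]=34  'beee'
  #13 SA[13]=2  'cadbaabaeaceecdeeedddadeddbcbcbbbeee'
  #14 SA[14]=31  'cbbbeee'
  #15 SA[15]=29  'cbcbbbeee'
  #16 SA[16]=0  'cdcadbaabaeaceecdeeedddadeddbcbcbbbeee'
  #17 SA[17]=15  'cdeeedddadeddbcbcbbbeee'
  #18 SA[18]=12  'ceecdeeedddadeddbcbcbbbeee'
  #19 SA[19]=22  'dadeddbcbcbbbeee'
  #20 SA[20]=4  'dbaabaeaceecdeeedddadeddbcbcbbbeee'
  #21 SA[21]=27  'dbcbcbbbeee'
  #22 SA[22]=1  'dcadbaabaeaceecdeeedddadeddbcbcbbbeee'
  #23 SA[23]=21  'ddadeddbcbcbbbeee'
  #24 SA[24]=26  'ddbcbcbbbeee'
  #25 SA[25]=20  'dddadeddbcbcbbbeee'
  #26 SA[26]=24  'deddbcbcbbbeee'
  #27 SA[27]=16  'deeedddadeddbcbcbbbeee'
  #28 SA[28]=37  'e'
  #29 SA[29]=10  'eaceecdeeedddadeddbcbcbbbeee'
  #30 SA[30]=14  'ecdeeedddadeddbcbcbbbeee'
  #31 SA[31]=25  'eddbcbcbbbeee'
  #32 SA[32]=19  'edddadeddbcbcbbbeee'
  #33 SA[33]=36  'ee'
  #34 SA[34]=13  'eecdeeedddadeddbcbcbbbeee'
  #35 SA[35]=18  'eedddadeddbcbcbbbeee'
  #36 SA[36]=35  'eee'
  #37 SA[37]=17  'eeedddadeddbcbcbbbeee'

[6, 7, 11, 3, 23, 9, 5, 8, 32, 33, 30, 28, 34, 2, 31, 29, 0, 15, 12, 22, 4, 27, 1, 21, 26, 20, 24, 16, 37, 10, 14, 25, 19, 36, 13, 18, 35, 17]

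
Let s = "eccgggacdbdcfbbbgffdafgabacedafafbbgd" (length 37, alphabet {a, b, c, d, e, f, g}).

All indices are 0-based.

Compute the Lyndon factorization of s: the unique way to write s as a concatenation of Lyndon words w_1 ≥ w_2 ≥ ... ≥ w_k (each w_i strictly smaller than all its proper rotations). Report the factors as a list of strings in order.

["e", "ccggg", "acdbdcfbbbgffdafg", "abacedafafbbgd"]

emit factor 1: 'e' (i=0, period=1)
emit factor 2: 'ccggg' (i=1, period=5)
emit factor 3: 'acdbdcfbbbgffdafg' (i=6, period=17)
emit factor 4: 'abacedafafbbgd' (i=23, period=14)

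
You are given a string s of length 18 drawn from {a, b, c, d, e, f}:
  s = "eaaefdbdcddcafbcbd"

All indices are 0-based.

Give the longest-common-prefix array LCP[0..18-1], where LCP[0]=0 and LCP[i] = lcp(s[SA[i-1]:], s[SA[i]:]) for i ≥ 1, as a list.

[0, 1, 1, 0, 1, 2, 0, 1, 1, 0, 1, 1, 2, 1, 0, 1, 0, 1]

sorted suffixes:
  #0 SA[0]=1  'aaefdbdcddcafbcbd'
  #1 SA[1]=2  'aefdbdcddcafbcbd'
  #2 SA[2]=12  'afbcbd'
  #3 SA[3]=14  'bcbd'
  #4 SA[4]=16  'bd'
  #5 SA[5]=6  'bdcddcafbcbd'
  #6 SA[6]=11  'cafbcbd'
  #7 SA[7]=15  'cbd'
  #8 SA[8]=8  'cddcafbcbd'
  #9 SA[9]=17  'd'
  #10 SA[10]=5  'dbdcddcafbcbd'
  #11 SA[11]=10  'dcafbcbd'
  #12 SA[12]=7  'dcddcafbcbd'
  #13 SA[13]=9  'ddcafbcbd'
  #14 SA[14]=0  'eaaefdbdcddcafbcbd'
  #15 SA[15]=3  'efdbdcddcafbcbd'
  #16 SA[16]=13  'fbcbd'
  #17 SA[17]=4  'fdbdcddcafbcbd'

SA = [1, 2, 12, 14, 16, 6, 11, 15, 8, 17, 5, 10, 7, 9, 0, 3, 13, 4]
rank  pair      lcp
   1  s[1:],s[2:]  1  'a'
   2  s[2:],s[12:]  1  'a'
   3  s[12:],s[14:]  0  ''
   4  s[14:],s[16:]  1  'b'
   5  s[16:],s[6:]  2  'bd'
   6  s[6:],s[11:]  0  ''
   7  s[11:],s[15:]  1  'c'
   8  s[15:],s[8:]  1  'c'
   9  s[8:],s[17:]  0  ''
  10  s[17:],s[5:]  1  'd'
  11  s[5:],s[10:]  1  'd'
  12  s[10:],s[7:]  2  'dc'
  13  s[7:],s[9:]  1  'd'
  14  s[9:],s[0:]  0  ''
  15  s[0:],s[3:]  1  'e'
  16  s[3:],s[13:]  0  ''
  17  s[13:],s[4:]  1  'f'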